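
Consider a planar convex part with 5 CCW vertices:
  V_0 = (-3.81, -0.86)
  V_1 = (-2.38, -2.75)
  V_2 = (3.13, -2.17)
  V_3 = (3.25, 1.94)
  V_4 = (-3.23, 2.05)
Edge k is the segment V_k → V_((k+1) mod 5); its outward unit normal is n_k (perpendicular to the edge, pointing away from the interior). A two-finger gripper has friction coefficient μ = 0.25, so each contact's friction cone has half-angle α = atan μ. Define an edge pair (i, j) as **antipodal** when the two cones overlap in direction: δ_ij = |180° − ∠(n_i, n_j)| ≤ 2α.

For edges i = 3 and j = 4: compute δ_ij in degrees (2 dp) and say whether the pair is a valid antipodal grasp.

α = atan 0.25 = 14.04°;  2α = 28.07°
edge 3: e_3 = (-6.48, +0.11);  n_3 = (+0.0170, +0.9999)
edge 4: e_4 = (-0.58, -2.91);  n_4 = (-0.9807, +0.1955)
∠(n_3, n_4) = 79.70°
δ = |180° − 79.70°| = 100.30°
100.30° > 2α = 28.07°  →  invalid

δ = 100.30°, invalid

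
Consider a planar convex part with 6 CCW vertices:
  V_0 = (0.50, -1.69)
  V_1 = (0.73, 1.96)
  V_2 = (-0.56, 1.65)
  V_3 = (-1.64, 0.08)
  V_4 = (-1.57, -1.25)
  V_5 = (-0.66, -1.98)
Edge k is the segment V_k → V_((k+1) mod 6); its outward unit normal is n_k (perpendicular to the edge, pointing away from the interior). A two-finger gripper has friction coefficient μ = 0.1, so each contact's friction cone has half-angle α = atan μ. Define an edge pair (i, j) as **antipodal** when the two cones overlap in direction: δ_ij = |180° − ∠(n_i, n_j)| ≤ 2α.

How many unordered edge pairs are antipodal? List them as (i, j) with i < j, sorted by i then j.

count = 2; pairs: (0,3), (1,5)

α = atan 0.1 = 5.71°;  2α = 11.42°
n_0 = (+0.9980, -0.0629)
n_1 = (-0.2337, +0.9723)
n_2 = (-0.8239, +0.5668)
n_3 = (-0.9986, -0.0526)
n_4 = (-0.6257, -0.7800)
n_5 = (+0.2425, -0.9701)
  (0,1): δ = 72.88°  ·
  (0,2): δ = 30.92°  ·
  (0,3): δ = 6.62°  ✓
  (0,4): δ = 54.87°  ·
  (0,5): δ = 107.64°  ·
  (1,2): δ = 138.04°  ·
  (1,3): δ = 100.50°  ·
  (1,4): δ = 52.25°  ·
  (1,5): δ = 0.52°  ✓
  (2,3): δ = 142.46°  ·
  (2,4): δ = 94.21°  ·
  (2,5): δ = 41.44°  ·
  (3,4): δ = 131.75°  ·
  (3,5): δ = 78.98°  ·
  (4,5): δ = 127.23°  ·
antipodal pairs: 2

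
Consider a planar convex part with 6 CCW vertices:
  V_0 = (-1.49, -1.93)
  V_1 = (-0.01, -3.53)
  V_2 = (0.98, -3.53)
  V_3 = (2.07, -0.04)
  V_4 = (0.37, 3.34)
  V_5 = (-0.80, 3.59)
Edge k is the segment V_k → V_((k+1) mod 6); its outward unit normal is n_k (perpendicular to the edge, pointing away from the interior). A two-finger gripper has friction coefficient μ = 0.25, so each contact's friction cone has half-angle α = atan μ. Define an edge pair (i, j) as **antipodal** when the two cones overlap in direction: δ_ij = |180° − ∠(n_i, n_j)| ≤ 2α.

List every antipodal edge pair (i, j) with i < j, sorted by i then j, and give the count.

α = atan 0.25 = 14.04°;  2α = 28.07°
n_0 = (-0.7341, -0.6790)
n_1 = (+0.0000, -1.0000)
n_2 = (+0.9545, -0.2981)
n_3 = (+0.8934, +0.4493)
n_4 = (+0.2090, +0.9779)
n_5 = (-0.9923, +0.1240)
  (0,1): δ = 132.77°  ·
  (0,2): δ = 60.11°  ·
  (0,3): δ = 16.07°  ✓
  (0,4): δ = 35.17°  ·
  (0,5): δ = 130.11°  ·
  (1,2): δ = 107.34°  ·
  (1,3): δ = 63.30°  ·
  (1,4): δ = 12.06°  ✓
  (1,5): δ = 82.87°  ·
  (2,3): δ = 135.95°  ·
  (2,4): δ = 84.72°  ·
  (2,5): δ = 10.22°  ✓
  (3,4): δ = 128.76°  ·
  (3,5): δ = 33.83°  ·
  (4,5): δ = 85.06°  ·
antipodal pairs: 3

count = 3; pairs: (0,3), (1,4), (2,5)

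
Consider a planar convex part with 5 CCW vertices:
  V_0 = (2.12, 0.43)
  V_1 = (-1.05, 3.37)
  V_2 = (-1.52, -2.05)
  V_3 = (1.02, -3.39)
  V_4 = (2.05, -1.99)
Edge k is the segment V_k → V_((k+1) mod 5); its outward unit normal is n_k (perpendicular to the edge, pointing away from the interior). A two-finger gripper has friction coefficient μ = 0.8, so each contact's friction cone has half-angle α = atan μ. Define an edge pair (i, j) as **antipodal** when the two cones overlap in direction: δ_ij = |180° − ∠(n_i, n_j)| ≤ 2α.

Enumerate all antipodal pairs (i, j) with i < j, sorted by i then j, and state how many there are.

α = atan 0.8 = 38.66°;  2α = 77.32°
n_0 = (+0.6800, +0.7332)
n_1 = (-0.9963, +0.0864)
n_2 = (-0.4666, -0.8845)
n_3 = (+0.8055, -0.5926)
n_4 = (+0.9996, -0.0289)
  (0,1): δ = 52.11°  ✓
  (0,2): δ = 15.03°  ✓
  (0,3): δ = 96.50°  ·
  (0,4): δ = 131.19°  ·
  (1,2): δ = 112.86°  ·
  (1,3): δ = 31.39°  ✓
  (1,4): δ = 3.30°  ✓
  (2,3): δ = 98.53°  ·
  (2,4): δ = 63.84°  ✓
  (3,4): δ = 145.31°  ·
antipodal pairs: 5

count = 5; pairs: (0,1), (0,2), (1,3), (1,4), (2,4)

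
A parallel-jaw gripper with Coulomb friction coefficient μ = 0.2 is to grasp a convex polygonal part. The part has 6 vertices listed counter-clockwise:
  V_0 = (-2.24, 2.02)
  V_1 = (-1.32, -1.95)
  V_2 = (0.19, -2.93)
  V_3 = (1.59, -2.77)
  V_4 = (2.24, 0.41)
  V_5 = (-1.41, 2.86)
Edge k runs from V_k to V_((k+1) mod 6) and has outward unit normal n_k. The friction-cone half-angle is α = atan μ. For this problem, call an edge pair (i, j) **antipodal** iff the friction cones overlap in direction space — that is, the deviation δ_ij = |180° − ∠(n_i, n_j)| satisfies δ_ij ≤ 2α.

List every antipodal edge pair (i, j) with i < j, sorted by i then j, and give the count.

count = 1; pairs: (1,4)

α = atan 0.2 = 11.31°;  2α = 22.62°
n_0 = (-0.9742, -0.2258)
n_1 = (-0.5444, -0.8388)
n_2 = (+0.1135, -0.9935)
n_3 = (+0.9797, -0.2003)
n_4 = (+0.5573, +0.8303)
n_5 = (-0.7113, +0.7029)
  (0,1): δ = 136.03°  ·
  (0,2): δ = 96.53°  ·
  (0,3): δ = 24.60°  ·
  (0,4): δ = 43.08°  ·
  (0,5): δ = 122.30°  ·
  (1,2): δ = 140.50°  ·
  (1,3): δ = 68.57°  ·
  (1,4): δ = 0.89°  ✓
  (1,5): δ = 78.33°  ·
  (2,3): δ = 108.07°  ·
  (2,4): δ = 40.39°  ·
  (2,5): δ = 38.82°  ·
  (3,4): δ = 112.32°  ·
  (3,5): δ = 33.10°  ·
  (4,5): δ = 100.79°  ·
antipodal pairs: 1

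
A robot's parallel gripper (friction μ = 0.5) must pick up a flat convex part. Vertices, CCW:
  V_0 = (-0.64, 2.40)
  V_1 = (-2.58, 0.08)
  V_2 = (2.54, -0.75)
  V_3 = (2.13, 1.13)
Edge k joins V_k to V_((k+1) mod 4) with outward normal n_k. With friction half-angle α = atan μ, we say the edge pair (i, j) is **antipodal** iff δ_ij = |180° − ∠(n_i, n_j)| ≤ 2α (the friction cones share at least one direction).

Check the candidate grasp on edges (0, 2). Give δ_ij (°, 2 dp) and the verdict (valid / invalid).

α = atan 0.5 = 26.57°;  2α = 53.13°
edge 0: e_0 = (-1.94, -2.32);  n_0 = (-0.7671, +0.6415)
edge 2: e_2 = (-0.41, +1.88);  n_2 = (+0.9770, +0.2131)
∠(n_0, n_2) = 127.79°
δ = |180° − 127.79°| = 52.21°
52.21° ≤ 2α = 53.13°  →  valid

δ = 52.21°, valid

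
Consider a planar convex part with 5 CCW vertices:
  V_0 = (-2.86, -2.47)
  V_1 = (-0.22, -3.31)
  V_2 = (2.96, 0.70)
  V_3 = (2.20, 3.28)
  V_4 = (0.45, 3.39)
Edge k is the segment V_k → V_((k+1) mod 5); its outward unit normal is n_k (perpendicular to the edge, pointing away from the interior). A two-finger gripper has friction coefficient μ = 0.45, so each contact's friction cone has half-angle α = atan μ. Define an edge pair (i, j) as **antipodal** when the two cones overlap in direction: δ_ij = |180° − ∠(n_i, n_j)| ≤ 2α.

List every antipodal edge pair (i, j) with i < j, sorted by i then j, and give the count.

count = 3; pairs: (0,3), (1,4), (2,4)

α = atan 0.45 = 24.23°;  2α = 48.46°
n_0 = (-0.3032, -0.9529)
n_1 = (+0.7835, -0.6214)
n_2 = (+0.9592, +0.2826)
n_3 = (+0.0627, +0.9980)
n_4 = (-0.8707, +0.4918)
  (0,1): δ = 110.76°  ·
  (0,2): δ = 55.94°  ·
  (0,3): δ = 14.05°  ✓
  (0,4): δ = 78.19°  ·
  (1,2): δ = 125.17°  ·
  (1,3): δ = 55.18°  ·
  (1,4): δ = 8.96°  ✓
  (2,3): δ = 110.01°  ·
  (2,4): δ = 45.87°  ✓
  (3,4): δ = 115.86°  ·
antipodal pairs: 3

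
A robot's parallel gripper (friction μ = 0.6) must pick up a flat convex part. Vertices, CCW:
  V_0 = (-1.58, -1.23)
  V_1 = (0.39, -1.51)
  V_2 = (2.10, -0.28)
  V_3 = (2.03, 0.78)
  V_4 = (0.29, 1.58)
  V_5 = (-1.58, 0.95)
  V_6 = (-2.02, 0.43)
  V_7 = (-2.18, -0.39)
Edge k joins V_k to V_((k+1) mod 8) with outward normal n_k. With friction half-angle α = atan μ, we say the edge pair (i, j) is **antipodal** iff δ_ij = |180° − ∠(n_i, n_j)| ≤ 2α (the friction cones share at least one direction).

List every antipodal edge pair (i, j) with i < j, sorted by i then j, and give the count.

α = atan 0.6 = 30.96°;  2α = 61.93°
n_0 = (-0.1407, -0.9900)
n_1 = (+0.5839, -0.8118)
n_2 = (+0.9978, +0.0659)
n_3 = (+0.4177, +0.9086)
n_4 = (-0.3193, +0.9477)
n_5 = (-0.7634, +0.6459)
n_6 = (-0.9815, +0.1915)
n_7 = (-0.8137, -0.5812)
  (0,1): δ = 136.18°  ·
  (0,2): δ = 78.13°  ·
  (0,3): δ = 16.60°  ✓
  (0,4): δ = 26.71°  ✓
  (0,5): δ = 57.85°  ✓
  (0,6): δ = 87.05°  ·
  (0,7): δ = 133.63°  ·
  (1,2): δ = 121.95°  ·
  (1,3): δ = 60.42°  ✓
  (1,4): δ = 17.11°  ✓
  (1,5): δ = 14.04°  ✓
  (1,6): δ = 43.23°  ✓
  (1,7): δ = 89.81°  ·
  (2,3): δ = 118.47°  ·
  (2,4): δ = 75.16°  ·
  (2,5): δ = 44.01°  ✓
  (2,6): δ = 14.82°  ✓
  (2,7): δ = 31.76°  ✓
  (3,4): δ = 136.69°  ·
  (3,5): δ = 105.54°  ·
  (3,6): δ = 76.35°  ·
  (3,7): δ = 29.77°  ✓
  (4,5): δ = 148.85°  ·
  (4,6): δ = 119.66°  ·
  (4,7): δ = 73.08°  ·
  (5,6): δ = 150.80°  ·
  (5,7): δ = 104.23°  ·
  (6,7): δ = 133.42°  ·
antipodal pairs: 11

count = 11; pairs: (0,3), (0,4), (0,5), (1,3), (1,4), (1,5), (1,6), (2,5), (2,6), (2,7), (3,7)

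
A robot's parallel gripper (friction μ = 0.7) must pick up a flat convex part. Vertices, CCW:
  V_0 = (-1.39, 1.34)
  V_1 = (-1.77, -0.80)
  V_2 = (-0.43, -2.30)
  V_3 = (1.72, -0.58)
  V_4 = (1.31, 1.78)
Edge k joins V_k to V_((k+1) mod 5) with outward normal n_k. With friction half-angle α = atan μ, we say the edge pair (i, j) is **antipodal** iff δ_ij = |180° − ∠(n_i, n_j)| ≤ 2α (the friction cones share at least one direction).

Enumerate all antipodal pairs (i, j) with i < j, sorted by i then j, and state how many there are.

α = atan 0.7 = 34.99°;  2α = 69.98°
n_0 = (-0.9846, +0.1748)
n_1 = (-0.7458, -0.6662)
n_2 = (+0.6247, -0.7809)
n_3 = (+0.9852, +0.1712)
n_4 = (-0.1608, +0.9870)
  (0,1): δ = 128.16°  ·
  (0,2): δ = 41.27°  ✓
  (0,3): δ = 19.92°  ✓
  (0,4): δ = 109.32°  ·
  (1,2): δ = 93.12°  ·
  (1,3): δ = 31.92°  ✓
  (1,4): δ = 57.48°  ✓
  (2,3): δ = 118.80°  ·
  (2,4): δ = 29.40°  ✓
  (3,4): δ = 90.60°  ·
antipodal pairs: 5

count = 5; pairs: (0,2), (0,3), (1,3), (1,4), (2,4)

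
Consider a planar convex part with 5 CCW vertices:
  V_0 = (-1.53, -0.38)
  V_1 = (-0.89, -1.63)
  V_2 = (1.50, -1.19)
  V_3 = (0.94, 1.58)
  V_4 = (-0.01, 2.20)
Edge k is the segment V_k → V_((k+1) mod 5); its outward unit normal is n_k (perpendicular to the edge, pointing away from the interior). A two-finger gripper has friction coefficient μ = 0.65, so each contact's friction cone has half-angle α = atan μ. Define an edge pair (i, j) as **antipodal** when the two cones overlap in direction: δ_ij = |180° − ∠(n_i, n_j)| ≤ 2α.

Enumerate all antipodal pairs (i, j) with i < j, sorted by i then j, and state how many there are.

α = atan 0.65 = 33.02°;  2α = 66.05°
n_0 = (-0.8901, -0.4557)
n_1 = (+0.1811, -0.9835)
n_2 = (+0.9802, +0.1982)
n_3 = (+0.5465, +0.8374)
n_4 = (-0.8616, +0.5076)
  (0,1): δ = 106.68°  ·
  (0,2): δ = 15.68°  ✓
  (0,3): δ = 29.76°  ✓
  (0,4): δ = 122.38°  ·
  (1,2): δ = 89.00°  ·
  (1,3): δ = 43.56°  ✓
  (1,4): δ = 49.06°  ✓
  (2,3): δ = 134.56°  ·
  (2,4): δ = 41.93°  ✓
  (3,4): δ = 87.37°  ·
antipodal pairs: 5

count = 5; pairs: (0,2), (0,3), (1,3), (1,4), (2,4)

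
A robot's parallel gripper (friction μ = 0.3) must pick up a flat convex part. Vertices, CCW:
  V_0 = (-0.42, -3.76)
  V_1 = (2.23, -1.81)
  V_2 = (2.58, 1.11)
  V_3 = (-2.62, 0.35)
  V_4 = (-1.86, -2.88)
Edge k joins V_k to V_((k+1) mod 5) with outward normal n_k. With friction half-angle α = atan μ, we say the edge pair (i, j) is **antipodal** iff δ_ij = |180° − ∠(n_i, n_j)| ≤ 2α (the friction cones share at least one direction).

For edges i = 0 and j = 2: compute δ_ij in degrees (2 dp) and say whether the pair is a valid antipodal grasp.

α = atan 0.3 = 16.70°;  2α = 33.40°
edge 0: e_0 = (+2.65, +1.95);  n_0 = (+0.5927, -0.8054)
edge 2: e_2 = (-5.20, -0.76);  n_2 = (-0.1446, +0.9895)
∠(n_0, n_2) = 151.97°
δ = |180° − 151.97°| = 28.03°
28.03° ≤ 2α = 33.40°  →  valid

δ = 28.03°, valid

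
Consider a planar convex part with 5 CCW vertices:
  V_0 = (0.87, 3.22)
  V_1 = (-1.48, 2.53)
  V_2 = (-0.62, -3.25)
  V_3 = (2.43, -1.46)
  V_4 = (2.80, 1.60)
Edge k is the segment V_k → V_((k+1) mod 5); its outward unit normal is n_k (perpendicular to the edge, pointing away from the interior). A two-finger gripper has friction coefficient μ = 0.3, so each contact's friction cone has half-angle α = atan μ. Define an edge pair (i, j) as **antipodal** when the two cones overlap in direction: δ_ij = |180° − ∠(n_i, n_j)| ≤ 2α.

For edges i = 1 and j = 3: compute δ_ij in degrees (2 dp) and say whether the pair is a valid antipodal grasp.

α = atan 0.3 = 16.70°;  2α = 33.40°
edge 1: e_1 = (+0.86, -5.78);  n_1 = (-0.9891, -0.1472)
edge 3: e_3 = (+0.37, +3.06);  n_3 = (+0.9928, -0.1200)
∠(n_1, n_3) = 164.64°
δ = |180° − 164.64°| = 15.36°
15.36° ≤ 2α = 33.40°  →  valid

δ = 15.36°, valid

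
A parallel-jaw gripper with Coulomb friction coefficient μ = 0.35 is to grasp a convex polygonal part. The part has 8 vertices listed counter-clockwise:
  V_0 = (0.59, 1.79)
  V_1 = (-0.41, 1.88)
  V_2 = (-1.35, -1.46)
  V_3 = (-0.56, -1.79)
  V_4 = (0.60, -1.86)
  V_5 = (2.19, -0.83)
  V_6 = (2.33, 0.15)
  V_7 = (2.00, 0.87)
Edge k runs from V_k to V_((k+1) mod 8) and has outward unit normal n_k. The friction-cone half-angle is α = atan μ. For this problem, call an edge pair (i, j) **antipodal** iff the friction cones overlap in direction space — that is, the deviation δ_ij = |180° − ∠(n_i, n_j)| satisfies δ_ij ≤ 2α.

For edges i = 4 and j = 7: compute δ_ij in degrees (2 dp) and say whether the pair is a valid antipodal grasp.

δ = 66.06°, invalid

α = atan 0.35 = 19.29°;  2α = 38.58°
edge 4: e_4 = (+1.59, +1.03);  n_4 = (+0.5437, -0.8393)
edge 7: e_7 = (-1.41, +0.92);  n_7 = (+0.5464, +0.8375)
∠(n_4, n_7) = 113.94°
δ = |180° − 113.94°| = 66.06°
66.06° > 2α = 38.58°  →  invalid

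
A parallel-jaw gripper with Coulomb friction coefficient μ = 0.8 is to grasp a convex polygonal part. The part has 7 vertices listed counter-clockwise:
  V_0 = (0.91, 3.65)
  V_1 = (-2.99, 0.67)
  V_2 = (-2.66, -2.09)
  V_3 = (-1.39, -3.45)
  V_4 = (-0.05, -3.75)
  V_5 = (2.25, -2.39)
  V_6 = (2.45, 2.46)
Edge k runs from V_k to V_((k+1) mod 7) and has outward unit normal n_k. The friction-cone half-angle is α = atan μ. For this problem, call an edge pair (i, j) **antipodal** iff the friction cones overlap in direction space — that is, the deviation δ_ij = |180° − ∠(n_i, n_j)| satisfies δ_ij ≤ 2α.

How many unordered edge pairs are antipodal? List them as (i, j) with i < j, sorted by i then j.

count = 10; pairs: (0,3), (0,4), (0,5), (1,4), (1,5), (1,6), (2,5), (2,6), (3,6), (4,6)

α = atan 0.8 = 38.66°;  2α = 77.32°
n_0 = (-0.6071, +0.7946)
n_1 = (-0.9929, -0.1187)
n_2 = (-0.7309, -0.6825)
n_3 = (-0.2185, -0.9758)
n_4 = (+0.5090, -0.8608)
n_5 = (+0.9992, -0.0412)
n_6 = (+0.6114, +0.7913)
  (0,1): δ = 120.57°  ·
  (0,2): δ = 84.34°  ·
  (0,3): δ = 50.00°  ✓
  (0,4): δ = 6.79°  ✓
  (0,5): δ = 50.26°  ✓
  (0,6): δ = 104.92°  ·
  (1,2): δ = 143.78°  ·
  (1,3): δ = 109.44°  ·
  (1,4): δ = 66.22°  ✓
  (1,5): δ = 9.18°  ✓
  (1,6): δ = 45.49°  ✓
  (2,3): δ = 145.66°  ·
  (2,4): δ = 102.44°  ·
  (2,5): δ = 45.40°  ✓
  (2,6): δ = 9.27°  ✓
  (3,4): δ = 136.78°  ·
  (3,5): δ = 79.74°  ·
  (3,6): δ = 25.07°  ✓
  (4,5): δ = 122.96°  ·
  (4,6): δ = 68.29°  ✓
  (5,6): δ = 125.33°  ·
antipodal pairs: 10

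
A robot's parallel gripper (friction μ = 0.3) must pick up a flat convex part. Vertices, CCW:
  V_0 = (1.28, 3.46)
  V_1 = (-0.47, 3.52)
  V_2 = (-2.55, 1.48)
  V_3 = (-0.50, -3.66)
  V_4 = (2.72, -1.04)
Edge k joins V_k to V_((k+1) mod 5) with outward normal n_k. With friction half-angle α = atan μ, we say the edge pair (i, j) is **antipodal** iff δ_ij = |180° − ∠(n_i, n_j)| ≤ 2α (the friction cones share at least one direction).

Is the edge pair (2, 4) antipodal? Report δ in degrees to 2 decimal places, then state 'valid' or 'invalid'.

δ = 4.00°, valid

α = atan 0.3 = 16.70°;  2α = 33.40°
edge 2: e_2 = (+2.05, -5.14);  n_2 = (-0.9289, -0.3705)
edge 4: e_4 = (-1.44, +4.50);  n_4 = (+0.9524, +0.3048)
∠(n_2, n_4) = 176.00°
δ = |180° − 176.00°| = 4.00°
4.00° ≤ 2α = 33.40°  →  valid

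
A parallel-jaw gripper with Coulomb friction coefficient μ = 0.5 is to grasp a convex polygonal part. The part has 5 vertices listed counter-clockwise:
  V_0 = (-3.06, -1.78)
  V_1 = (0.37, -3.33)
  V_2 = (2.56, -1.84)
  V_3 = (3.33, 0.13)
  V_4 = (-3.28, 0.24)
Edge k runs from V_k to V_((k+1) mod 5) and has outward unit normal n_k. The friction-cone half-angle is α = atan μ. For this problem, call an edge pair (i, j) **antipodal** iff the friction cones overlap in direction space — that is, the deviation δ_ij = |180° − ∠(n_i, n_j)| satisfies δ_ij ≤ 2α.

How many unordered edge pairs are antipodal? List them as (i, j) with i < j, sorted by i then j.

count = 3; pairs: (0,3), (1,3), (2,4)

α = atan 0.5 = 26.57°;  2α = 53.13°
n_0 = (-0.4118, -0.9113)
n_1 = (+0.5625, -0.8268)
n_2 = (+0.9314, -0.3640)
n_3 = (+0.0166, +0.9999)
n_4 = (-0.9941, -0.1083)
  (0,1): δ = 121.45°  ·
  (0,2): δ = 87.03°  ·
  (0,3): δ = 23.36°  ✓
  (0,4): δ = 120.53°  ·
  (1,2): δ = 145.58°  ·
  (1,3): δ = 35.18°  ✓
  (1,4): δ = 61.99°  ·
  (2,3): δ = 69.60°  ·
  (2,4): δ = 27.56°  ✓
  (3,4): δ = 82.83°  ·
antipodal pairs: 3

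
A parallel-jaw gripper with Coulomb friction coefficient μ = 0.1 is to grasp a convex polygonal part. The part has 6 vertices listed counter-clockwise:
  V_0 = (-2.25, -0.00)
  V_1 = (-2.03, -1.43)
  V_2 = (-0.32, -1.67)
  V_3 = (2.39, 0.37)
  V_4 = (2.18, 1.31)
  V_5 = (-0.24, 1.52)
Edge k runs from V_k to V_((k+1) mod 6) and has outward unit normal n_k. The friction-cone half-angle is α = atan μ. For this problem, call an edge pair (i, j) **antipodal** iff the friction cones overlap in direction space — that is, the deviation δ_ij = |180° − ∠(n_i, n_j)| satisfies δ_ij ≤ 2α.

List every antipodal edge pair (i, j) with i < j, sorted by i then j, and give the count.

count = 3; pairs: (0,3), (1,4), (2,5)

α = atan 0.1 = 5.71°;  2α = 11.42°
n_0 = (-0.9884, -0.1521)
n_1 = (-0.1390, -0.9903)
n_2 = (+0.6014, -0.7989)
n_3 = (+0.9759, +0.2180)
n_4 = (+0.0865, +0.9963)
n_5 = (-0.6032, +0.7976)
  (0,1): δ = 106.74°  ·
  (0,2): δ = 61.77°  ·
  (0,3): δ = 3.85°  ✓
  (0,4): δ = 76.29°  ·
  (0,5): δ = 118.35°  ·
  (1,2): δ = 135.04°  ·
  (1,3): δ = 69.42°  ·
  (1,4): δ = 3.03°  ✓
  (1,5): δ = 45.09°  ·
  (2,3): δ = 114.38°  ·
  (2,4): δ = 41.93°  ·
  (2,5): δ = 0.13°  ✓
  (3,4): δ = 107.55°  ·
  (3,5): δ = 65.50°  ·
  (4,5): δ = 137.94°  ·
antipodal pairs: 3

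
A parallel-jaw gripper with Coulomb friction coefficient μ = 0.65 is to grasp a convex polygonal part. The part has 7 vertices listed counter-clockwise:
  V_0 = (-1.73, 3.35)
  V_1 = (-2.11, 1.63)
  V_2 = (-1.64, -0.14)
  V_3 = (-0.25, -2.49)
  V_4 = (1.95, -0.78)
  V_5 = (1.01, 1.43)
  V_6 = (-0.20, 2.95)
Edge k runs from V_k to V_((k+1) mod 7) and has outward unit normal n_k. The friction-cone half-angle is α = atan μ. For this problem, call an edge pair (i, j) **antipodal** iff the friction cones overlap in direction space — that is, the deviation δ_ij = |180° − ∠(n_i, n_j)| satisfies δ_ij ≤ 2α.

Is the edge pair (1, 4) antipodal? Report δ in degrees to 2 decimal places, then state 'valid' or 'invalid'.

α = atan 0.65 = 33.02°;  2α = 66.05°
edge 1: e_1 = (+0.47, -1.77);  n_1 = (-0.9665, -0.2566)
edge 4: e_4 = (-0.94, +2.21);  n_4 = (+0.9202, +0.3914)
∠(n_1, n_4) = 171.83°
δ = |180° − 171.83°| = 8.17°
8.17° ≤ 2α = 66.05°  →  valid

δ = 8.17°, valid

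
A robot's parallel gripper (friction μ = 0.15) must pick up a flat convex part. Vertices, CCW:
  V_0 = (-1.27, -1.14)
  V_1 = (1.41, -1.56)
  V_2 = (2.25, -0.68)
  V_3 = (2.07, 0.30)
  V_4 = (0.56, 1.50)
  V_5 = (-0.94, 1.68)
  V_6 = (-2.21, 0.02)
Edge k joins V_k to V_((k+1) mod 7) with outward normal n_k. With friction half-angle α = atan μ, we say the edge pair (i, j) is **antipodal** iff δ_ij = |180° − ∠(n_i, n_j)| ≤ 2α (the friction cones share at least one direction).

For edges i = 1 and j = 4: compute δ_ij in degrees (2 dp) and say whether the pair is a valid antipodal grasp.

α = atan 0.15 = 8.53°;  2α = 17.06°
edge 1: e_1 = (+0.84, +0.88);  n_1 = (+0.7234, -0.6905)
edge 4: e_4 = (-1.50, +0.18);  n_4 = (+0.1191, +0.9929)
∠(n_1, n_4) = 126.83°
δ = |180° − 126.83°| = 53.17°
53.17° > 2α = 17.06°  →  invalid

δ = 53.17°, invalid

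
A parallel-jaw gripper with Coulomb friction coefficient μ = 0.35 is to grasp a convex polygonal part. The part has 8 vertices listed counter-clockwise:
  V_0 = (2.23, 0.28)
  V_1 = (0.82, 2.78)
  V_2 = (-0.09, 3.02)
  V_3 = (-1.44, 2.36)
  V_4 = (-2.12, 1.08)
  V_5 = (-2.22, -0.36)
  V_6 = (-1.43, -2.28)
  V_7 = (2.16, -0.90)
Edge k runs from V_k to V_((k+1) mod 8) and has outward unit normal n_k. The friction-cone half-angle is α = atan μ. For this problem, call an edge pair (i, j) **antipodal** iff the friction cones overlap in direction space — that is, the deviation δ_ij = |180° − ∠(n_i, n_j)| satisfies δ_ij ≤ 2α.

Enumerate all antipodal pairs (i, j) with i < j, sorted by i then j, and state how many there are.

α = atan 0.35 = 19.29°;  2α = 38.58°
n_0 = (+0.8710, +0.4913)
n_1 = (+0.2550, +0.9669)
n_2 = (-0.4392, +0.8984)
n_3 = (-0.8831, +0.4692)
n_4 = (-0.9976, +0.0693)
n_5 = (-0.9248, -0.3805)
n_6 = (+0.3588, -0.9334)
n_7 = (+0.9982, -0.0592)
  (0,1): δ = 134.20°  ·
  (0,2): δ = 93.37°  ·
  (0,3): δ = 57.40°  ·
  (0,4): δ = 33.40°  ✓
  (0,5): δ = 7.06°  ✓
  (0,6): δ = 81.60°  ·
  (0,7): δ = 147.18°  ·
  (1,2): δ = 139.17°  ·
  (1,3): δ = 103.20°  ·
  (1,4): δ = 79.20°  ·
  (1,5): δ = 52.86°  ·
  (1,6): δ = 35.80°  ✓
  (1,7): δ = 101.38°  ·
  (2,3): δ = 144.03°  ·
  (2,4): δ = 120.03°  ·
  (2,5): δ = 93.69°  ·
  (2,6): δ = 5.03°  ✓
  (2,7): δ = 60.55°  ·
  (3,4): δ = 155.99°  ·
  (3,5): δ = 129.66°  ·
  (3,6): δ = 40.99°  ·
  (3,7): δ = 24.58°  ✓
  (4,5): δ = 153.66°  ·
  (4,6): δ = 65.00°  ·
  (4,7): δ = 0.58°  ✓
  (5,6): δ = 91.34°  ·
  (5,7): δ = 25.76°  ✓
  (6,7): δ = 114.42°  ·
antipodal pairs: 7

count = 7; pairs: (0,4), (0,5), (1,6), (2,6), (3,7), (4,7), (5,7)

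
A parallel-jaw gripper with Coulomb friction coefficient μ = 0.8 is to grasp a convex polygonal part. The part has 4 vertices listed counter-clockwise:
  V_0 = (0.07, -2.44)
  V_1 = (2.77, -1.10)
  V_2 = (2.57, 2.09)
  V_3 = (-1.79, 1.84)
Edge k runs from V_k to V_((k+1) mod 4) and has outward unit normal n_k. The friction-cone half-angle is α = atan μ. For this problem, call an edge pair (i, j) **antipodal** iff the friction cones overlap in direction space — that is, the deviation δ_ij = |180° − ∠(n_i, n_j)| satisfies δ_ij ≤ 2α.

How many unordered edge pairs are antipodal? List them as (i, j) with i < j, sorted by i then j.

α = atan 0.8 = 38.66°;  2α = 77.32°
n_0 = (+0.4446, -0.8958)
n_1 = (+0.9980, +0.0626)
n_2 = (-0.0572, +0.9984)
n_3 = (-0.9171, -0.3986)
  (0,1): δ = 112.81°  ·
  (0,2): δ = 23.11°  ✓
  (0,3): δ = 87.09°  ·
  (1,2): δ = 90.31°  ·
  (1,3): δ = 19.90°  ✓
  (2,3): δ = 69.79°  ✓
antipodal pairs: 3

count = 3; pairs: (0,2), (1,3), (2,3)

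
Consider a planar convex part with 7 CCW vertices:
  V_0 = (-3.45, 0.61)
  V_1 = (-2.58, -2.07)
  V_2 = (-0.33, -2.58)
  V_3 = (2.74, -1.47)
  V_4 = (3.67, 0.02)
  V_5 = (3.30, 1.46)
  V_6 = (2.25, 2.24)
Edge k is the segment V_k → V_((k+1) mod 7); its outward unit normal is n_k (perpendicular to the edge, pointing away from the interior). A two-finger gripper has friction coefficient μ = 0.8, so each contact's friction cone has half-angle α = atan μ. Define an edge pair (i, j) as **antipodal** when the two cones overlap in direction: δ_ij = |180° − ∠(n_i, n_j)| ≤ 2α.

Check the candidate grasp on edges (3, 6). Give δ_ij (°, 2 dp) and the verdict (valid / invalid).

δ = 42.07°, valid

α = atan 0.8 = 38.66°;  2α = 77.32°
edge 3: e_3 = (+0.93, +1.49);  n_3 = (+0.8483, -0.5295)
edge 6: e_6 = (-5.70, -1.63);  n_6 = (-0.2749, +0.9615)
∠(n_3, n_6) = 137.93°
δ = |180° − 137.93°| = 42.07°
42.07° ≤ 2α = 77.32°  →  valid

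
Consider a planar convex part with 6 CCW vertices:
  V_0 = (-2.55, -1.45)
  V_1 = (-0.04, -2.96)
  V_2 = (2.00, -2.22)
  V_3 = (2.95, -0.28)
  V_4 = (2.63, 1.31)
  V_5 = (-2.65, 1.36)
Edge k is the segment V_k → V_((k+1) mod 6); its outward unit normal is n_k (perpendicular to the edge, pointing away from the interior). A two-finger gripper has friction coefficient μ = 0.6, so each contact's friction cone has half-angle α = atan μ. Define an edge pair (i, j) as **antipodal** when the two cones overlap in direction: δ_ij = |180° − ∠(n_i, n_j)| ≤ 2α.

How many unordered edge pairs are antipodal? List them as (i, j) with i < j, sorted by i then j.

count = 5; pairs: (0,3), (0,4), (1,4), (2,5), (3,5)

α = atan 0.6 = 30.96°;  2α = 61.93°
n_0 = (-0.5155, -0.8569)
n_1 = (+0.3410, -0.9401)
n_2 = (+0.8981, -0.4398)
n_3 = (+0.9803, +0.1973)
n_4 = (+0.0095, +1.0000)
n_5 = (-0.9994, -0.0356)
  (0,1): δ = 129.03°  ·
  (0,2): δ = 85.06°  ·
  (0,3): δ = 47.59°  ✓
  (0,4): δ = 30.49°  ✓
  (0,5): δ = 123.07°  ·
  (1,2): δ = 136.03°  ·
  (1,3): δ = 98.56°  ·
  (1,4): δ = 20.48°  ✓
  (1,5): δ = 72.10°  ·
  (2,3): δ = 142.53°  ·
  (2,4): δ = 64.45°  ·
  (2,5): δ = 28.13°  ✓
  (3,4): δ = 101.92°  ·
  (3,5): δ = 9.34°  ✓
  (4,5): δ = 87.42°  ·
antipodal pairs: 5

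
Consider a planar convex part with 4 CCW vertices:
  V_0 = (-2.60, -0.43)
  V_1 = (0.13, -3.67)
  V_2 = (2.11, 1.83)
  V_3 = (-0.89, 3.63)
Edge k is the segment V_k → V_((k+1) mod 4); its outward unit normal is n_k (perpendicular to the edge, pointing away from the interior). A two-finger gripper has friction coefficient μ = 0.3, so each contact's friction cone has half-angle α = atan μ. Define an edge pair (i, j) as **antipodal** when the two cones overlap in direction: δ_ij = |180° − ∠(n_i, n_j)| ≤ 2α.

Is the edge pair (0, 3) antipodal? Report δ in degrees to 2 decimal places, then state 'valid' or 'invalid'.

α = atan 0.3 = 16.70°;  2α = 33.40°
edge 0: e_0 = (+2.73, -3.24);  n_0 = (-0.7647, -0.6444)
edge 3: e_3 = (-1.71, -4.06);  n_3 = (-0.9216, +0.3882)
∠(n_0, n_3) = 62.96°
δ = |180° − 62.96°| = 117.04°
117.04° > 2α = 33.40°  →  invalid

δ = 117.04°, invalid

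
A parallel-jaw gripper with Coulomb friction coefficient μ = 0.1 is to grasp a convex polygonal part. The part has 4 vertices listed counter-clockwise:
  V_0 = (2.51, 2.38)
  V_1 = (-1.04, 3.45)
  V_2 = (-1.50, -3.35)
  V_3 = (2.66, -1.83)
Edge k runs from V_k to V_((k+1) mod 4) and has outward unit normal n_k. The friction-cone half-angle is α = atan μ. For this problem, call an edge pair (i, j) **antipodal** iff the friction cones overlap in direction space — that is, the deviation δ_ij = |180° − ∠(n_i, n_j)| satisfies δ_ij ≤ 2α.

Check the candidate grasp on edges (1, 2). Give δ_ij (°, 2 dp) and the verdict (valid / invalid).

α = atan 0.1 = 5.71°;  2α = 11.42°
edge 1: e_1 = (-0.46, -6.80);  n_1 = (-0.9977, +0.0675)
edge 2: e_2 = (+4.16, +1.52);  n_2 = (+0.3432, -0.9393)
∠(n_1, n_2) = 113.94°
δ = |180° − 113.94°| = 66.06°
66.06° > 2α = 11.42°  →  invalid

δ = 66.06°, invalid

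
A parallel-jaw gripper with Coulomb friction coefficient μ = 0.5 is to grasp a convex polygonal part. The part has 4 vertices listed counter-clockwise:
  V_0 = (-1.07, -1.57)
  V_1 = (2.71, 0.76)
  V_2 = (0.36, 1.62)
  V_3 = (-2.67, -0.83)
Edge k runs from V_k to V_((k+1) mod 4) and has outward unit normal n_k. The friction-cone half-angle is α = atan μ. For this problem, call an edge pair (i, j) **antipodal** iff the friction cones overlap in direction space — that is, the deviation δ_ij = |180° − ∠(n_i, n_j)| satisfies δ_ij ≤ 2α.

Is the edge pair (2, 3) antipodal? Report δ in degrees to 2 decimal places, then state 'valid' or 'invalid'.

δ = 63.78°, invalid

α = atan 0.5 = 26.57°;  2α = 53.13°
edge 2: e_2 = (-3.03, -2.45);  n_2 = (-0.6288, +0.7776)
edge 3: e_3 = (+1.60, -0.74);  n_3 = (-0.4198, -0.9076)
∠(n_2, n_3) = 116.22°
δ = |180° − 116.22°| = 63.78°
63.78° > 2α = 53.13°  →  invalid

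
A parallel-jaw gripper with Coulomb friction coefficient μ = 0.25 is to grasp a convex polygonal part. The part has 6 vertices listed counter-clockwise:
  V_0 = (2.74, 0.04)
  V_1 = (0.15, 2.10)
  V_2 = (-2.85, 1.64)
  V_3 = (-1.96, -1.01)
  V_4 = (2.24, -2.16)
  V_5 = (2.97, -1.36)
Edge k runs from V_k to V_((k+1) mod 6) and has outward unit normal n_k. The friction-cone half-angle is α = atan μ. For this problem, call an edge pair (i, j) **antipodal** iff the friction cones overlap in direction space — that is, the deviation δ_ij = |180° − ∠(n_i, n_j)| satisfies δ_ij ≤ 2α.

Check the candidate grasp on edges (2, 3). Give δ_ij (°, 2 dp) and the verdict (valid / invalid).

δ = 123.88°, invalid

α = atan 0.25 = 14.04°;  2α = 28.07°
edge 2: e_2 = (+0.89, -2.65);  n_2 = (-0.9480, -0.3184)
edge 3: e_3 = (+4.20, -1.15);  n_3 = (-0.2641, -0.9645)
∠(n_2, n_3) = 56.12°
δ = |180° − 56.12°| = 123.88°
123.88° > 2α = 28.07°  →  invalid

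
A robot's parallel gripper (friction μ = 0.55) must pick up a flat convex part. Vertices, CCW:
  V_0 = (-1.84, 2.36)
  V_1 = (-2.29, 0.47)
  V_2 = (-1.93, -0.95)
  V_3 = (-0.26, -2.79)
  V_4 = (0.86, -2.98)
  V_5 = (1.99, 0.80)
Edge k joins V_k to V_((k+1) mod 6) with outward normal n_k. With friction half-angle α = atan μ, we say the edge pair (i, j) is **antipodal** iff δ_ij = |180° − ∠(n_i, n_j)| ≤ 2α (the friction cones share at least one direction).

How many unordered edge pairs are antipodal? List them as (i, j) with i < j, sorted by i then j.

α = atan 0.55 = 28.81°;  2α = 57.62°
n_0 = (-0.9728, +0.2316)
n_1 = (-0.9693, -0.2457)
n_2 = (-0.7405, -0.6721)
n_3 = (-0.1673, -0.9859)
n_4 = (+0.9581, -0.2864)
n_5 = (+0.3772, +0.9261)
  (0,1): δ = 152.38°  ·
  (0,2): δ = 124.38°  ·
  (0,3): δ = 86.24°  ·
  (0,4): δ = 3.25°  ✓
  (0,5): δ = 81.23°  ·
  (1,2): δ = 152.00°  ·
  (1,3): δ = 113.85°  ·
  (1,4): δ = 30.87°  ✓
  (1,5): δ = 53.61°  ✓
  (2,3): δ = 141.86°  ·
  (2,4): δ = 58.87°  ·
  (2,5): δ = 25.61°  ✓
  (3,4): δ = 97.02°  ·
  (3,5): δ = 12.53°  ✓
  (4,5): δ = 95.52°  ·
antipodal pairs: 5

count = 5; pairs: (0,4), (1,4), (1,5), (2,5), (3,5)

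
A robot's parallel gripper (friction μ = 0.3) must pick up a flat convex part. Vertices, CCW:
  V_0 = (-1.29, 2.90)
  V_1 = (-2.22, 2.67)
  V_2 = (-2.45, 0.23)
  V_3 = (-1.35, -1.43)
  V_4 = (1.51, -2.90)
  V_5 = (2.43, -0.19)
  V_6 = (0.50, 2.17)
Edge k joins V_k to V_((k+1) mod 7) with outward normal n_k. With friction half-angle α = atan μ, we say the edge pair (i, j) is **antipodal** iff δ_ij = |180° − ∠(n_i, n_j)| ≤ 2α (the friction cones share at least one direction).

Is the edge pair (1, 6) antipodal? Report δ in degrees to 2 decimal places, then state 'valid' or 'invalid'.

α = atan 0.3 = 16.70°;  2α = 33.40°
edge 1: e_1 = (-0.23, -2.44);  n_1 = (-0.9956, +0.0938)
edge 6: e_6 = (-1.79, +0.73);  n_6 = (+0.3776, +0.9260)
∠(n_1, n_6) = 106.80°
δ = |180° − 106.80°| = 73.20°
73.20° > 2α = 33.40°  →  invalid

δ = 73.20°, invalid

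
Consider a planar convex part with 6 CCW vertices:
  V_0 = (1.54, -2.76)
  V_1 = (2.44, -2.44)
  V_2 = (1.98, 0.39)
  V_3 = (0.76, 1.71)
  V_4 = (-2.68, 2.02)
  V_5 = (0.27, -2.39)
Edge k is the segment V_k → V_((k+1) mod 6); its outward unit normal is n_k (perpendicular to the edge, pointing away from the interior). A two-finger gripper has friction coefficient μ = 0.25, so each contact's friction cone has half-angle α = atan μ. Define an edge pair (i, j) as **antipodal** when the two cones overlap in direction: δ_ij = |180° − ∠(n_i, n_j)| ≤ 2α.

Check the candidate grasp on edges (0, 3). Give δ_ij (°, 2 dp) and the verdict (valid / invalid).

α = atan 0.25 = 14.04°;  2α = 28.07°
edge 0: e_0 = (+0.90, +0.32);  n_0 = (+0.3350, -0.9422)
edge 3: e_3 = (-3.44, +0.31);  n_3 = (+0.0898, +0.9960)
∠(n_0, n_3) = 155.28°
δ = |180° − 155.28°| = 24.72°
24.72° ≤ 2α = 28.07°  →  valid

δ = 24.72°, valid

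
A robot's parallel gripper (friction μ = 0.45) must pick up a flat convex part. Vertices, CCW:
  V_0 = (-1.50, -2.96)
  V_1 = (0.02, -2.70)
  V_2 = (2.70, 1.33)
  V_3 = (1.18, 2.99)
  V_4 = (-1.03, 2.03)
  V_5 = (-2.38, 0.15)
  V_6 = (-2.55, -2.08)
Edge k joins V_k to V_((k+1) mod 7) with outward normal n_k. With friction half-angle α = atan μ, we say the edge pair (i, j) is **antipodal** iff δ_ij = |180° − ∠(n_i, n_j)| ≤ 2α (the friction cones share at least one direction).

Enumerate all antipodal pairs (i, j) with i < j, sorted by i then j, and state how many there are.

α = atan 0.45 = 24.23°;  2α = 48.46°
n_0 = (+0.1686, -0.9857)
n_1 = (+0.8327, -0.5537)
n_2 = (+0.7375, +0.6753)
n_3 = (-0.3984, +0.9172)
n_4 = (-0.8123, +0.5833)
n_5 = (-0.9971, +0.0760)
n_6 = (-0.6423, -0.7664)
  (0,1): δ = 133.33°  ·
  (0,2): δ = 57.23°  ·
  (0,3): δ = 13.77°  ✓
  (0,4): δ = 44.61°  ✓
  (0,5): δ = 75.93°  ·
  (0,6): δ = 130.33°  ·
  (1,2): δ = 103.90°  ·
  (1,3): δ = 32.90°  ✓
  (1,4): δ = 2.06°  ✓
  (1,5): δ = 29.26°  ✓
  (1,6): δ = 83.66°  ·
  (2,3): δ = 109.00°  ·
  (2,4): δ = 78.16°  ·
  (2,5): δ = 46.84°  ✓
  (2,6): δ = 7.55°  ✓
  (3,4): δ = 149.16°  ·
  (3,5): δ = 117.84°  ·
  (3,6): δ = 63.45°  ·
  (4,5): δ = 148.68°  ·
  (4,6): δ = 94.28°  ·
  (5,6): δ = 125.61°  ·
antipodal pairs: 7

count = 7; pairs: (0,3), (0,4), (1,3), (1,4), (1,5), (2,5), (2,6)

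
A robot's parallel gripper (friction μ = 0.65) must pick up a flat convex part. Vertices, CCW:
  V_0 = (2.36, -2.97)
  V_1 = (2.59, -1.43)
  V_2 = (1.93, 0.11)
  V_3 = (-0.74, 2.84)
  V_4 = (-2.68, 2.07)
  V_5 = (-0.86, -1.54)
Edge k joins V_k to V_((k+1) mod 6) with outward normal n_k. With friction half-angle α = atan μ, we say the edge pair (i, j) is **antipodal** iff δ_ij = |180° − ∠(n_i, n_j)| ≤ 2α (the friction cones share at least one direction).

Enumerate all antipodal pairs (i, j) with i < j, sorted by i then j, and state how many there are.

count = 7; pairs: (0,3), (0,4), (1,4), (1,5), (2,4), (2,5), (3,5)

α = atan 0.65 = 33.02°;  2α = 66.05°
n_0 = (+0.9890, -0.1477)
n_1 = (+0.9191, +0.3939)
n_2 = (+0.7149, +0.6992)
n_3 = (-0.3689, +0.9295)
n_4 = (-0.8929, -0.4502)
n_5 = (-0.4059, -0.9139)
  (0,1): δ = 148.31°  ·
  (0,2): δ = 127.14°  ·
  (0,3): δ = 59.86°  ✓
  (0,4): δ = 35.25°  ✓
  (0,5): δ = 74.55°  ·
  (1,2): δ = 158.84°  ·
  (1,3): δ = 91.55°  ·
  (1,4): δ = 3.56°  ✓
  (1,5): δ = 42.86°  ✓
  (2,3): δ = 112.71°  ·
  (2,4): δ = 17.61°  ✓
  (2,5): δ = 21.69°  ✓
  (3,4): δ = 84.89°  ·
  (3,5): δ = 45.59°  ✓
  (4,5): δ = 140.70°  ·
antipodal pairs: 7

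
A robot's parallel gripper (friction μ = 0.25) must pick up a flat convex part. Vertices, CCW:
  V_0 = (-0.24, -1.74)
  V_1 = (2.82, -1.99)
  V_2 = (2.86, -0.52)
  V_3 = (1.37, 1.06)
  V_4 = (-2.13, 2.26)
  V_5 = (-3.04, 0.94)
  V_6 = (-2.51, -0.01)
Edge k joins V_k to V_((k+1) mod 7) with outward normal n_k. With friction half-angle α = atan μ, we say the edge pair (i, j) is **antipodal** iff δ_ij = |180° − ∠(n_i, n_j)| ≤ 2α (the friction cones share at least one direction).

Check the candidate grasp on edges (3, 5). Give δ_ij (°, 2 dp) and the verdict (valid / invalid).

α = atan 0.25 = 14.04°;  2α = 28.07°
edge 3: e_3 = (-3.50, +1.20);  n_3 = (+0.3243, +0.9459)
edge 5: e_5 = (+0.53, -0.95);  n_5 = (-0.8733, -0.4872)
∠(n_3, n_5) = 138.08°
δ = |180° − 138.08°| = 41.92°
41.92° > 2α = 28.07°  →  invalid

δ = 41.92°, invalid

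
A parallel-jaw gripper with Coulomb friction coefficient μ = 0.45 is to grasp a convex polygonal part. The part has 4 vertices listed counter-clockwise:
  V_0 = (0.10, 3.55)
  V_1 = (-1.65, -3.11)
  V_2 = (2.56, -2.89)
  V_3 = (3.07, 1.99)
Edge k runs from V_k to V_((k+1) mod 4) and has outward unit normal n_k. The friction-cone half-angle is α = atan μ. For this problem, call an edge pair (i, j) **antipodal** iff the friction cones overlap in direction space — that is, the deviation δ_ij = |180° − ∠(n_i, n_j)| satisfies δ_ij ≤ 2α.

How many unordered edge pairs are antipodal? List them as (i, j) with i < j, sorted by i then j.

count = 2; pairs: (0,2), (1,3)

α = atan 0.45 = 24.23°;  2α = 48.46°
n_0 = (-0.9672, +0.2541)
n_1 = (+0.0522, -0.9986)
n_2 = (+0.9946, -0.1039)
n_3 = (+0.4650, +0.8853)
  (0,1): δ = 72.29°  ·
  (0,2): δ = 8.76°  ✓
  (0,3): δ = 77.01°  ·
  (1,2): δ = 98.96°  ·
  (1,3): δ = 30.70°  ✓
  (2,3): δ = 111.74°  ·
antipodal pairs: 2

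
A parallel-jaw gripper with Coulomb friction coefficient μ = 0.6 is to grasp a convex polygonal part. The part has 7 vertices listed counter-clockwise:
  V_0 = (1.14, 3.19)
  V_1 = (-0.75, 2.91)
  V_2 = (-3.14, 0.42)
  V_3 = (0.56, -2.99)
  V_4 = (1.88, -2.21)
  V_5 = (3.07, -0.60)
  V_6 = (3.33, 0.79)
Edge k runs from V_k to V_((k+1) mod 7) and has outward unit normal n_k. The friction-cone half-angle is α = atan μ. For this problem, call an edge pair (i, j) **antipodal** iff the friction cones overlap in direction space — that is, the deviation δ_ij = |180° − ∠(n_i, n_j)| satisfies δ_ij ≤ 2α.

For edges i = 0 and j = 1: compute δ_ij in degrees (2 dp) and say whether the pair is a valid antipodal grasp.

δ = 142.25°, invalid

α = atan 0.6 = 30.96°;  2α = 61.93°
edge 0: e_0 = (-1.89, -0.28);  n_0 = (-0.1465, +0.9892)
edge 1: e_1 = (-2.39, -2.49);  n_1 = (-0.7214, +0.6925)
∠(n_0, n_1) = 37.75°
δ = |180° − 37.75°| = 142.25°
142.25° > 2α = 61.93°  →  invalid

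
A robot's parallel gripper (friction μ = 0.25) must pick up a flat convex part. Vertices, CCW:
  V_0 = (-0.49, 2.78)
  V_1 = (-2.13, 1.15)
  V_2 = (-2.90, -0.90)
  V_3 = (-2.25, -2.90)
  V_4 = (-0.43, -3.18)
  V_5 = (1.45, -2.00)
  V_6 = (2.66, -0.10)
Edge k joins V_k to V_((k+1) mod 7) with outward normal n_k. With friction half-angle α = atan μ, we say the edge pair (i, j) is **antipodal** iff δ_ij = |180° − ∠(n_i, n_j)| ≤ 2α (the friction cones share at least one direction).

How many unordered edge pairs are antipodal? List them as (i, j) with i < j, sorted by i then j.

α = atan 0.25 = 14.04°;  2α = 28.07°
n_0 = (-0.7049, +0.7093)
n_1 = (-0.9361, +0.3516)
n_2 = (-0.9510, -0.3091)
n_3 = (-0.1521, -0.9884)
n_4 = (+0.5316, -0.8470)
n_5 = (+0.8435, -0.5372)
n_6 = (+0.6748, +0.7380)
  (0,1): δ = 155.41°  ·
  (0,2): δ = 116.82°  ·
  (0,3): δ = 53.57°  ·
  (0,4): δ = 12.71°  ✓
  (0,5): δ = 12.68°  ✓
  (0,6): δ = 92.74°  ·
  (1,2): δ = 141.41°  ·
  (1,3): δ = 78.16°  ·
  (1,4): δ = 37.30°  ·
  (1,5): δ = 11.90°  ✓
  (1,6): δ = 68.15°  ·
  (2,3): δ = 116.75°  ·
  (2,4): δ = 75.89°  ·
  (2,5): δ = 50.49°  ·
  (2,6): δ = 29.56°  ·
  (3,4): δ = 139.14°  ·
  (3,5): δ = 113.74°  ·
  (3,6): δ = 33.69°  ·
  (4,5): δ = 154.61°  ·
  (4,6): δ = 74.55°  ·
  (5,6): δ = 99.95°  ·
antipodal pairs: 3

count = 3; pairs: (0,4), (0,5), (1,5)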